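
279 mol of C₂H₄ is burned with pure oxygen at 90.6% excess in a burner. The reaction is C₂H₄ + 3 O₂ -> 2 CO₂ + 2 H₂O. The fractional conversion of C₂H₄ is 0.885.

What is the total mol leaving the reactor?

1870 mol

Stoichiometric O₂ = 3 × 279 = 837 mol; O₂ fed = 837 × 1.906 = 1595 mol.
Fuel reacted = 0.885 × 279 → ξ = 246.9 mol.
Outlet (n = n₀ + ν ξ):
  C₂H₄: 279 − 1(246.9) = 32.09
  O₂: 1595 − 3(246.9) = 854.6
  CO₂: 0 + 2(246.9) = 493.8
  H₂O: 0 + 2(246.9) = 493.8
Total out = 32.09 + 854.6 + 493.8 + 493.8 = 1874 mol.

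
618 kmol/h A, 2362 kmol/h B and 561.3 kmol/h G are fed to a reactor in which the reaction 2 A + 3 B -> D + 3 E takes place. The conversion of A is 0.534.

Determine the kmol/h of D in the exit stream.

A reacted = 0.534 × 618 = 330 kmol/h; ν_A = −2, so ξ = 330/2 = 165 kmol/h.
Outlet amounts (n = n₀ + ν ξ):
  A: 618 − 2(165) = 288
  B: 2362 − 3(165) = 1867
  D: 0 + 1(165) = 165
  E: 0 + 3(165) = 495
  G: 561.3 (inert)

165 kmol/h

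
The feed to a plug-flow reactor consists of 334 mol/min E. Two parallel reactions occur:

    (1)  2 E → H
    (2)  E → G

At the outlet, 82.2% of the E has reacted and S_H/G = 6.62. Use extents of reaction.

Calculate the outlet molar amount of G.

Conversion of E: E consumed = 0.822 × 334 = 274.5 mol/min = 2ξ₁ + 1ξ₂.
Selectivity: 1ξ₁ / (1ξ₂) = 6.62 → ξ₁ = 6.62 ξ₂.
Substitute: (2·6.62 + 1) ξ₂ = 274.5 → ξ₂ = 19.28 mol/min, ξ₁ = 127.6 mol/min.
Outlet amounts (n = n₀ + Σ ν·ξ):
  E: 334 − 2(127.6) − 1(19.28) = 59.45
  H: 0 + 1(127.6) = 127.6
  G: 0 + 1(19.28) = 19.28

19.3 mol/min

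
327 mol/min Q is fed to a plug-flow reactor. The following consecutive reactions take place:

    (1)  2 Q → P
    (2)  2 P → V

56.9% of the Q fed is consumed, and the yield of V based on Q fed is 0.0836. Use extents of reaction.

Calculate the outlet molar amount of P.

38.4 mol/min

Conversion of Q: Q consumed = 2ξ₁ = 0.569 × 327 → ξ₁ = 93.03 mol/min.
Yield of V: 1ξ₂ / 327 = 0.0836 → ξ₂ = 27.34 mol/min.
Outlet amounts (n = n₀ + Σ ν·ξ):
  Q: 327 − 2(93.03) = 140.9
  P: 0 + 1(93.03) − 2(27.34) = 38.36
  V: 0 + 1(27.34) = 27.34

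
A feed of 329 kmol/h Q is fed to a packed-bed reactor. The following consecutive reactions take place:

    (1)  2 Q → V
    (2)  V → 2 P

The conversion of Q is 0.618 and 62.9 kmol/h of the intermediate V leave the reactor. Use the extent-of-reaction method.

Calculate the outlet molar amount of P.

77.5 kmol/h

Conversion of Q: Q consumed = 2ξ₁ = 0.618 × 329 → ξ₁ = 101.7 kmol/h.
V balance: n_V = 0 + 1ξ₁ − 1ξ₂ = 62.9 → ξ₂ = (1·101.7 − 62.9)/1 = 38.76 kmol/h.
Outlet amounts (n = n₀ + Σ ν·ξ):
  Q: 329 − 2(101.7) = 125.7
  V: 0 + 1(101.7) − 1(38.76) = 62.9
  P: 0 + 2(38.76) = 77.52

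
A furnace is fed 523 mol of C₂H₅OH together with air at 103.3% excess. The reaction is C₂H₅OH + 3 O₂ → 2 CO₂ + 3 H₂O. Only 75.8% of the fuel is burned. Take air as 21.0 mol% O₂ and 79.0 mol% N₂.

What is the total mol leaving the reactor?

16100 mol

Stoichiometric O₂ = 3 × 523 = 1569 mol; O₂ fed = 1569 × 2.033 = 3190 mol.
N₂ fed = 3190 × 79/21 = 12000 mol.
Fuel reacted = 0.758 × 523 → ξ = 396.4 mol.
Outlet (n = n₀ + ν ξ):
  C₂H₅OH: 523 − 1(396.4) = 126.6
  O₂: 3190 − 3(396.4) = 2000
  N₂: 12000 (inert)
  CO₂: 0 + 2(396.4) = 792.9
  H₂O: 0 + 3(396.4) = 1189
Total out = 126.6 + 2000 + 12000 + 792.9 + 1189 = 16110 mol.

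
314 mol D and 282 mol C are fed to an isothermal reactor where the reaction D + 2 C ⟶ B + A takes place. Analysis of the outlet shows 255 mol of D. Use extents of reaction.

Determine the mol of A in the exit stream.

59 mol

For D: n = n₀ − 1ξ → 255 = 314 − 1ξ, giving ξ = 59 mol.
Outlet amounts (n = n₀ + ν ξ):
  D: 314 − 1(59) = 255
  C: 282 − 2(59) = 164
  B: 0 + 1(59) = 59
  A: 0 + 1(59) = 59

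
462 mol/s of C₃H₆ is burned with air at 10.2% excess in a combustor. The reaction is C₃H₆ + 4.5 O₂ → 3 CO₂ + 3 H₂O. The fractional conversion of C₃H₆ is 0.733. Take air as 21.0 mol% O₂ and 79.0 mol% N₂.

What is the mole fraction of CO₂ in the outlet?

0.088

Stoichiometric O₂ = 4.5 × 462 = 2079 mol/s; O₂ fed = 2079 × 1.102 = 2291 mol/s.
N₂ fed = 2291 × 79/21 = 8619 mol/s.
Fuel reacted = 0.733 × 462 → ξ = 338.6 mol/s.
Outlet (n = n₀ + ν ξ):
  C₃H₆: 462 − 1(338.6) = 123.4
  O₂: 2291 − 4.5(338.6) = 767.2
  N₂: 8619 (inert)
  CO₂: 0 + 3(338.6) = 1016
  H₂O: 0 + 3(338.6) = 1016
Total out = 11540 mol/s; y_CO₂ = 1016 / 11540 = 0.08803.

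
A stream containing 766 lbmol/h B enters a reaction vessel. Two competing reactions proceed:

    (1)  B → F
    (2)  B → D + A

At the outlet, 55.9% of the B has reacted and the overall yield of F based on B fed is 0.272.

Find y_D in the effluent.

Yield of F: 1ξ₁ / 766 = 0.272 → ξ₁ = 208.4 lbmol/h.
Conversion of B: 1ξ₁ + 1ξ₂ = 0.559 × 766 = 428.2 → ξ₂ = 219.8 lbmol/h.
Outlet amounts (n = n₀ + Σ ν·ξ):
  B: 766 − 1(208.4) − 1(219.8) = 337.8
  F: 0 + 1(208.4) = 208.4
  D: 0 + 1(219.8) = 219.8
  A: 0 + 1(219.8) = 219.8
Total out = 985.8 lbmol/h; y_D = 219.8 / 985.8 = 0.223.

0.223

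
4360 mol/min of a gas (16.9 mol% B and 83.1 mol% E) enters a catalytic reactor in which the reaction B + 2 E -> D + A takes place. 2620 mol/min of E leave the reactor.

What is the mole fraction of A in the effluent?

0.13

For E: n = n₀ − 2ξ → 2620 = 3623 − 2ξ, giving ξ = 501.6 mol/min.
Outlet amounts (n = n₀ + ν ξ):
  B: 736.8 − 1(501.6) = 235.3
  E: 3623 − 2(501.6) = 2620
  D: 0 + 1(501.6) = 501.6
  A: 0 + 1(501.6) = 501.6
Total out = 3858 mol/min; y_A = 501.6 / 3858 = 0.13.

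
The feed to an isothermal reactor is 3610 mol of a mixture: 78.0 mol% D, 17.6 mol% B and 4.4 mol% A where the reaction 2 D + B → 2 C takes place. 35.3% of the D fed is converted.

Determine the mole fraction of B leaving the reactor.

0.0444

D reacted = 0.353 × 2816 = 994 mol; ν_D = −2, so ξ = 994/2 = 497 mol.
Outlet amounts (n = n₀ + ν ξ):
  D: 2816 − 2(497) = 1822
  B: 635.4 − 1(497) = 138.4
  C: 0 + 2(497) = 994
  A: 158.8 (inert)
Total out = 3113 mol; y_B = 138.4 / 3113 = 0.04445.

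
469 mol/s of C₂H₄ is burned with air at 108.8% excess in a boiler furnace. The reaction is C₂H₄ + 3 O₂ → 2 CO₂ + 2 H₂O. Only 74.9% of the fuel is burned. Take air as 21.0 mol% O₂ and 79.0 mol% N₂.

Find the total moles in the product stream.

Stoichiometric O₂ = 3 × 469 = 1407 mol/s; O₂ fed = 1407 × 2.088 = 2938 mol/s.
N₂ fed = 2938 × 79/21 = 11050 mol/s.
Fuel reacted = 0.749 × 469 → ξ = 351.3 mol/s.
Outlet (n = n₀ + ν ξ):
  C₂H₄: 469 − 1(351.3) = 117.7
  O₂: 2938 − 3(351.3) = 1884
  N₂: 11050 (inert)
  CO₂: 0 + 2(351.3) = 702.6
  H₂O: 0 + 2(351.3) = 702.6
Total out = 117.7 + 1884 + 11050 + 702.6 + 702.6 = 14460 mol/s.

14500 mol/s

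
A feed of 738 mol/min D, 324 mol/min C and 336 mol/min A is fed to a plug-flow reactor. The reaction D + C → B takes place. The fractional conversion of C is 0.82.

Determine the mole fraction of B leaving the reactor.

0.235

C reacted = 0.82 × 324 = 265.7 mol/min; ν_C = −1, so ξ = 265.7/1 = 265.7 mol/min.
Outlet amounts (n = n₀ + ν ξ):
  D: 738 − 1(265.7) = 472.3
  C: 324 − 1(265.7) = 58.32
  B: 0 + 1(265.7) = 265.7
  A: 336 (inert)
Total out = 1132 mol/min; y_B = 265.7 / 1132 = 0.2346.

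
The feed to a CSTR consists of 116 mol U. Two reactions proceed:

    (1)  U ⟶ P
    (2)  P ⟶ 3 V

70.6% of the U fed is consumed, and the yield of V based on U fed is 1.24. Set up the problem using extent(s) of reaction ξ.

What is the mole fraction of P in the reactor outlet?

0.16

Conversion of U: U consumed = 1ξ₁ = 0.706 × 116 → ξ₁ = 81.9 mol.
Yield of V: 3ξ₂ / 116 = 1.24 → ξ₂ = 47.95 mol.
Outlet amounts (n = n₀ + Σ ν·ξ):
  U: 116 − 1(81.9) = 34.1
  P: 0 + 1(81.9) − 1(47.95) = 33.95
  V: 0 + 3(47.95) = 143.8
Total out = 211.9 mol; y_P = 33.95 / 211.9 = 0.1602.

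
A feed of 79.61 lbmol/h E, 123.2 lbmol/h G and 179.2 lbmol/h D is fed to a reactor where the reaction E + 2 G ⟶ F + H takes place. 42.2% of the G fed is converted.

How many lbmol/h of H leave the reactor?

G reacted = 0.422 × 123.2 = 51.99 lbmol/h; ν_G = −2, so ξ = 51.99/2 = 26 lbmol/h.
Outlet amounts (n = n₀ + ν ξ):
  E: 79.61 − 1(26) = 53.61
  G: 123.2 − 2(26) = 71.21
  F: 0 + 1(26) = 26
  H: 0 + 1(26) = 26
  D: 179.2 (inert)

26 lbmol/h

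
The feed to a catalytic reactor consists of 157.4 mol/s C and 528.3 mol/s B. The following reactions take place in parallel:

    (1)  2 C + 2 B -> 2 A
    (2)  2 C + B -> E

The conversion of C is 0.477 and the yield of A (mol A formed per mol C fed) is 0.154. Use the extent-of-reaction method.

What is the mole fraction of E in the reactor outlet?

Yield of A: 2ξ₁ / 157.4 = 0.154 → ξ₁ = 12.12 mol/s.
Conversion of C: 2ξ₁ + 2ξ₂ = 0.477 × 157.4 = 75.08 → ξ₂ = 25.42 mol/s.
Outlet amounts (n = n₀ + Σ ν·ξ):
  C: 157.4 − 2(12.12) − 2(25.42) = 82.32
  B: 528.3 − 2(12.12) − 1(25.42) = 478.6
  A: 0 + 2(12.12) = 24.24
  E: 0 + 1(25.42) = 25.42
Total out = 610.6 mol/s; y_E = 25.42 / 610.6 = 0.04163.

0.0416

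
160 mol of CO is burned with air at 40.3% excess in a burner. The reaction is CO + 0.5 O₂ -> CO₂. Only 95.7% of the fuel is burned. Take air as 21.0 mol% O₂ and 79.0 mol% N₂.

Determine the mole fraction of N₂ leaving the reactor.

Stoichiometric O₂ = 0.5 × 160 = 80 mol; O₂ fed = 80 × 1.403 = 112.2 mol.
N₂ fed = 112.2 × 79/21 = 422.2 mol.
Fuel reacted = 0.957 × 160 → ξ = 153.1 mol.
Outlet (n = n₀ + ν ξ):
  CO: 160 − 1(153.1) = 6.88
  O₂: 112.2 − 0.5(153.1) = 35.68
  N₂: 422.2 (inert)
  CO₂: 0 + 1(153.1) = 153.1
Total out = 617.9 mol; y_N₂ = 422.2 / 617.9 = 0.6833.

0.683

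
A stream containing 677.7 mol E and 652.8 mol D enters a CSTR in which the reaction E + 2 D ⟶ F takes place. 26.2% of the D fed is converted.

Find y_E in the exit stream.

D reacted = 0.262 × 652.8 = 171 mol; ν_D = −2, so ξ = 171/2 = 85.52 mol.
Outlet amounts (n = n₀ + ν ξ):
  E: 677.7 − 1(85.52) = 592.2
  D: 652.8 − 2(85.52) = 481.8
  F: 0 + 1(85.52) = 85.52
Total out = 1159 mol; y_E = 592.2 / 1159 = 0.5107.

0.511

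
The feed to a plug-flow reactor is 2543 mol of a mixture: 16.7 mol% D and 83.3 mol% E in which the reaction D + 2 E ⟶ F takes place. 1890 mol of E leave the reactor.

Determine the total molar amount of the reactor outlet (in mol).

2310 mol

For E: n = n₀ − 2ξ → 1890 = 2118 − 2ξ, giving ξ = 114.2 mol.
Outlet amounts (n = n₀ + ν ξ):
  D: 424.7 − 1(114.2) = 310.5
  E: 2118 − 2(114.2) = 1890
  F: 0 + 1(114.2) = 114.2
Total out = 310.5 + 1890 + 114.2 = 2315 mol.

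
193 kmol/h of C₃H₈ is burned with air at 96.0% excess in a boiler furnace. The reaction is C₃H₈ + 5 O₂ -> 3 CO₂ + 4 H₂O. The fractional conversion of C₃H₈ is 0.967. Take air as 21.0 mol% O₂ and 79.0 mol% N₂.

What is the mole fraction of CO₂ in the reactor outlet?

0.0597

Stoichiometric O₂ = 5 × 193 = 965 kmol/h; O₂ fed = 965 × 1.960 = 1891 kmol/h.
N₂ fed = 1891 × 79/21 = 7115 kmol/h.
Fuel reacted = 0.967 × 193 → ξ = 186.6 kmol/h.
Outlet (n = n₀ + ν ξ):
  C₃H₈: 193 − 1(186.6) = 6.369
  O₂: 1891 − 5(186.6) = 958.2
  N₂: 7115 (inert)
  CO₂: 0 + 3(186.6) = 559.9
  H₂O: 0 + 4(186.6) = 746.5
Total out = 9386 kmol/h; y_CO₂ = 559.9 / 9386 = 0.05965.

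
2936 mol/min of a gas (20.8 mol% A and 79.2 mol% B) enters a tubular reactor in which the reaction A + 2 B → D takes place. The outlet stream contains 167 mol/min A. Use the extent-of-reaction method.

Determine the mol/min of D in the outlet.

444 mol/min

For A: n = n₀ − 1ξ → 167 = 610.7 − 1ξ, giving ξ = 443.7 mol/min.
Outlet amounts (n = n₀ + ν ξ):
  A: 610.7 − 1(443.7) = 167
  B: 2325 − 2(443.7) = 1438
  D: 0 + 1(443.7) = 443.7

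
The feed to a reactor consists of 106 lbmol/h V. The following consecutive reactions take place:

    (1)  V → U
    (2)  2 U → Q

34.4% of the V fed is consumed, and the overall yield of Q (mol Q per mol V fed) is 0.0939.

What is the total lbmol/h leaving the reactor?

Conversion of V: V consumed = 1ξ₁ = 0.344 × 106 → ξ₁ = 36.46 lbmol/h.
Yield of Q: 1ξ₂ / 106 = 0.0939 → ξ₂ = 9.953 lbmol/h.
Outlet amounts (n = n₀ + Σ ν·ξ):
  V: 106 − 1(36.46) = 69.54
  U: 0 + 1(36.46) − 2(9.953) = 16.56
  Q: 0 + 1(9.953) = 9.953
Total out = 69.54 + 16.56 + 9.953 = 96.05 lbmol/h.

96 lbmol/h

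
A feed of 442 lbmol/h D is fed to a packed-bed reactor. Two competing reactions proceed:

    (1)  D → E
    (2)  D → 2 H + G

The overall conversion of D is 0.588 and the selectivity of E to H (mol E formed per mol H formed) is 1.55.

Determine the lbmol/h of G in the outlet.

63.4 lbmol/h

Conversion of D: D consumed = 0.588 × 442 = 259.9 lbmol/h = 1ξ₁ + 1ξ₂.
Selectivity: 1ξ₁ / (2ξ₂) = 1.55 → ξ₁ = 3.1 ξ₂.
Substitute: (1·3.1 + 1) ξ₂ = 259.9 → ξ₂ = 63.39 lbmol/h, ξ₁ = 196.5 lbmol/h.
Outlet amounts (n = n₀ + Σ ν·ξ):
  D: 442 − 1(196.5) − 1(63.39) = 182.1
  E: 0 + 1(196.5) = 196.5
  H: 0 + 2(63.39) = 126.8
  G: 0 + 1(63.39) = 63.39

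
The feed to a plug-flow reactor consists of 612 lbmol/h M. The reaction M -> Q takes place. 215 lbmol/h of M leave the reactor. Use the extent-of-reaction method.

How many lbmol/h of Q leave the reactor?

397 lbmol/h

For M: n = n₀ − 1ξ → 215 = 612 − 1ξ, giving ξ = 397 lbmol/h.
Outlet amounts (n = n₀ + ν ξ):
  M: 612 − 1(397) = 215
  Q: 0 + 1(397) = 397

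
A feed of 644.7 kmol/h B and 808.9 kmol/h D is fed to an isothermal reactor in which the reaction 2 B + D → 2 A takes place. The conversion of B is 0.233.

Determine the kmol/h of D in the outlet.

B reacted = 0.233 × 644.7 = 150.2 kmol/h; ν_B = −2, so ξ = 150.2/2 = 75.11 kmol/h.
Outlet amounts (n = n₀ + ν ξ):
  B: 644.7 − 2(75.11) = 494.5
  D: 808.9 − 1(75.11) = 733.8
  A: 0 + 2(75.11) = 150.2

734 kmol/h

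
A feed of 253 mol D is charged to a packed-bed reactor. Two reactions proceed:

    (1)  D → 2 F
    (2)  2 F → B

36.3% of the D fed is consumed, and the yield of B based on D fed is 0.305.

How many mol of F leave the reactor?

Conversion of D: D consumed = 1ξ₁ = 0.363 × 253 → ξ₁ = 91.84 mol.
Yield of B: 1ξ₂ / 253 = 0.305 → ξ₂ = 77.16 mol.
Outlet amounts (n = n₀ + Σ ν·ξ):
  D: 253 − 1(91.84) = 161.2
  F: 0 + 2(91.84) − 2(77.16) = 29.35
  B: 0 + 1(77.16) = 77.16

29.3 mol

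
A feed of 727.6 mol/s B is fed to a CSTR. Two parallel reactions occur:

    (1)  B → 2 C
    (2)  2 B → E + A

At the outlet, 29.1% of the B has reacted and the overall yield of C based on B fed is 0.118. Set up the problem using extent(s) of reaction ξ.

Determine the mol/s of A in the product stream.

84.4 mol/s

Yield of C: 2ξ₁ / 727.6 = 0.118 → ξ₁ = 42.93 mol/s.
Conversion of B: 1ξ₁ + 2ξ₂ = 0.291 × 727.6 = 211.7 → ξ₂ = 84.4 mol/s.
Outlet amounts (n = n₀ + Σ ν·ξ):
  B: 727.6 − 1(42.93) − 2(84.4) = 515.9
  C: 0 + 2(42.93) = 85.86
  E: 0 + 1(84.4) = 84.4
  A: 0 + 1(84.4) = 84.4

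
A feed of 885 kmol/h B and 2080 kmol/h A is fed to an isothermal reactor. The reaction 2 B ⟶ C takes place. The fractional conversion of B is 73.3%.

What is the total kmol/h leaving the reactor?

2640 kmol/h

B reacted = 0.733 × 885 = 648.7 kmol/h; ν_B = −2, so ξ = 648.7/2 = 324.4 kmol/h.
Outlet amounts (n = n₀ + ν ξ):
  B: 885 − 2(324.4) = 236.3
  C: 0 + 1(324.4) = 324.4
  A: 2080 (inert)
Total out = 236.3 + 324.4 + 2080 = 2641 kmol/h.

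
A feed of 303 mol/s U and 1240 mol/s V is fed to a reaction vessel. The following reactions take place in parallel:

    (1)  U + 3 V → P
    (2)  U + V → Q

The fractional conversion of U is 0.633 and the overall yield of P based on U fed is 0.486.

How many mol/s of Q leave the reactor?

44.5 mol/s

Yield of P: 1ξ₁ / 303 = 0.486 → ξ₁ = 147.3 mol/s.
Conversion of U: 1ξ₁ + 1ξ₂ = 0.633 × 303 = 191.8 → ξ₂ = 44.54 mol/s.
Outlet amounts (n = n₀ + Σ ν·ξ):
  U: 303 − 1(147.3) − 1(44.54) = 111.2
  V: 1240 − 3(147.3) − 1(44.54) = 753.7
  P: 0 + 1(147.3) = 147.3
  Q: 0 + 1(44.54) = 44.54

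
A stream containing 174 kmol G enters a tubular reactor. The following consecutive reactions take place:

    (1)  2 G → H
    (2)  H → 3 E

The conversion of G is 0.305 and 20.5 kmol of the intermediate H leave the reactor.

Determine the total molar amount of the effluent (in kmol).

160 kmol

Conversion of G: G consumed = 2ξ₁ = 0.305 × 174 → ξ₁ = 26.54 kmol.
H balance: n_H = 0 + 1ξ₁ − 1ξ₂ = 20.5 → ξ₂ = (1·26.54 − 20.5)/1 = 6.035 kmol.
Outlet amounts (n = n₀ + Σ ν·ξ):
  G: 174 − 2(26.54) = 120.9
  H: 0 + 1(26.54) − 1(6.035) = 20.5
  E: 0 + 3(6.035) = 18.11
Total out = 120.9 + 20.5 + 18.11 = 159.5 kmol.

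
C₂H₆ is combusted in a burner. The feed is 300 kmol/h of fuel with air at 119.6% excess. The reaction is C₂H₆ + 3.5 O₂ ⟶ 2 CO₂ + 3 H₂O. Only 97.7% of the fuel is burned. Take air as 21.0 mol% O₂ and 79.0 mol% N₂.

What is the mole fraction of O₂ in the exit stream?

0.112

Stoichiometric O₂ = 3.5 × 300 = 1050 kmol/h; O₂ fed = 1050 × 2.196 = 2306 kmol/h.
N₂ fed = 2306 × 79/21 = 8674 kmol/h.
Fuel reacted = 0.977 × 300 → ξ = 293.1 kmol/h.
Outlet (n = n₀ + ν ξ):
  C₂H₆: 300 − 1(293.1) = 6.9
  O₂: 2306 − 3.5(293.1) = 1280
  N₂: 8674 (inert)
  CO₂: 0 + 2(293.1) = 586.2
  H₂O: 0 + 3(293.1) = 879.3
Total out = 11430 kmol/h; y_O₂ = 1280 / 11430 = 0.112.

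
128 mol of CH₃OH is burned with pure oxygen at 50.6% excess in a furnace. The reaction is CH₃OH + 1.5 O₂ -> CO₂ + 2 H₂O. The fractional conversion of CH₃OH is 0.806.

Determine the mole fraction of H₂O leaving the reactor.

Stoichiometric O₂ = 1.5 × 128 = 192 mol; O₂ fed = 192 × 1.506 = 289.2 mol.
Fuel reacted = 0.806 × 128 → ξ = 103.2 mol.
Outlet (n = n₀ + ν ξ):
  CH₃OH: 128 − 1(103.2) = 24.83
  O₂: 289.2 − 1.5(103.2) = 134.4
  CO₂: 0 + 1(103.2) = 103.2
  H₂O: 0 + 2(103.2) = 206.3
Total out = 468.7 mol; y_H₂O = 206.3 / 468.7 = 0.4402.

0.44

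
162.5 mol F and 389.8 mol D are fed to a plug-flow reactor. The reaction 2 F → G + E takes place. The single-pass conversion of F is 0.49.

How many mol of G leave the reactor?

39.8 mol

F reacted = 0.49 × 162.5 = 79.62 mol; ν_F = −2, so ξ = 79.62/2 = 39.81 mol.
Outlet amounts (n = n₀ + ν ξ):
  F: 162.5 − 2(39.81) = 82.88
  G: 0 + 1(39.81) = 39.81
  E: 0 + 1(39.81) = 39.81
  D: 389.8 (inert)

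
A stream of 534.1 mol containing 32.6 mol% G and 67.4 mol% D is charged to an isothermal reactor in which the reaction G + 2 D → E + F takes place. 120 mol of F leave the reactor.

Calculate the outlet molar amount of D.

120 mol

For F: n = n₀ + 1ξ → 120 = 0 + 1ξ, giving ξ = 120 mol.
Outlet amounts (n = n₀ + ν ξ):
  G: 174.1 − 1(120) = 54.12
  D: 360 − 2(120) = 120
  E: 0 + 1(120) = 120
  F: 0 + 1(120) = 120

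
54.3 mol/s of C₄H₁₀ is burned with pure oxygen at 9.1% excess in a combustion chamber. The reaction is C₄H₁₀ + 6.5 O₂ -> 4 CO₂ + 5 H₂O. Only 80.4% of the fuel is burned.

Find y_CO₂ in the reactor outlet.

0.346

Stoichiometric O₂ = 6.5 × 54.3 = 352.9 mol/s; O₂ fed = 352.9 × 1.091 = 385.1 mol/s.
Fuel reacted = 0.804 × 54.3 → ξ = 43.66 mol/s.
Outlet (n = n₀ + ν ξ):
  C₄H₁₀: 54.3 − 1(43.66) = 10.64
  O₂: 385.1 − 6.5(43.66) = 101.3
  CO₂: 0 + 4(43.66) = 174.6
  H₂O: 0 + 5(43.66) = 218.3
Total out = 504.9 mol/s; y_CO₂ = 174.6 / 504.9 = 0.3459.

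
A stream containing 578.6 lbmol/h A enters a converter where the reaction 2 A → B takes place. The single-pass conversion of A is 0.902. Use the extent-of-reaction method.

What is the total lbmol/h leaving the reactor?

318 lbmol/h

A reacted = 0.902 × 578.6 = 521.9 lbmol/h; ν_A = −2, so ξ = 521.9/2 = 260.9 lbmol/h.
Outlet amounts (n = n₀ + ν ξ):
  A: 578.6 − 2(260.9) = 56.7
  B: 0 + 1(260.9) = 260.9
Total out = 56.7 + 260.9 = 317.7 lbmol/h.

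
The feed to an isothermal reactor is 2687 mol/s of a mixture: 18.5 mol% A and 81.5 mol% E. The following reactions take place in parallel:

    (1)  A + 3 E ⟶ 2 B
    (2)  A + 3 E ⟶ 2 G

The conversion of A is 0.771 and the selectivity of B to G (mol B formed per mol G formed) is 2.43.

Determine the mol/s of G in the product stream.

223 mol/s

Conversion of A: A consumed = 0.771 × 497.1 = 383.3 mol/s = 1ξ₁ + 1ξ₂.
Selectivity: 2ξ₁ / (2ξ₂) = 2.43 → ξ₁ = 2.43 ξ₂.
Substitute: (1·2.43 + 1) ξ₂ = 383.3 → ξ₂ = 111.7 mol/s, ξ₁ = 271.5 mol/s.
Outlet amounts (n = n₀ + Σ ν·ξ):
  A: 497.1 − 1(271.5) − 1(111.7) = 113.8
  E: 2190 − 3(271.5) − 3(111.7) = 1040
  B: 0 + 2(271.5) = 543
  G: 0 + 2(111.7) = 223.5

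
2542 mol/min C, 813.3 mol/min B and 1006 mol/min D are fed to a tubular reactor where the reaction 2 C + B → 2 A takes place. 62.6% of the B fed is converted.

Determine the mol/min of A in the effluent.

1020 mol/min

B reacted = 0.626 × 813.3 = 509.1 mol/min; ν_B = −1, so ξ = 509.1/1 = 509.1 mol/min.
Outlet amounts (n = n₀ + ν ξ):
  C: 2542 − 2(509.1) = 1524
  B: 813.3 − 1(509.1) = 304.2
  A: 0 + 2(509.1) = 1018
  D: 1006 (inert)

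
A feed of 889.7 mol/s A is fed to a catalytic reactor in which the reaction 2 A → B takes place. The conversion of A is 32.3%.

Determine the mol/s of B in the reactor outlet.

144 mol/s

A reacted = 0.323 × 889.7 = 287.4 mol/s; ν_A = −2, so ξ = 287.4/2 = 143.7 mol/s.
Outlet amounts (n = n₀ + ν ξ):
  A: 889.7 − 2(143.7) = 602.3
  B: 0 + 1(143.7) = 143.7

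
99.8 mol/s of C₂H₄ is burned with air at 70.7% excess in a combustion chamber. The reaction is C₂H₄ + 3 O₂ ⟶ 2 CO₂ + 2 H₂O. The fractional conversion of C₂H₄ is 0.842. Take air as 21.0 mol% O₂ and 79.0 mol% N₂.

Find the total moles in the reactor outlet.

Stoichiometric O₂ = 3 × 99.8 = 299.4 mol/s; O₂ fed = 299.4 × 1.707 = 511.1 mol/s.
N₂ fed = 511.1 × 79/21 = 1923 mol/s.
Fuel reacted = 0.842 × 99.8 → ξ = 84.03 mol/s.
Outlet (n = n₀ + ν ξ):
  C₂H₄: 99.8 − 1(84.03) = 15.77
  O₂: 511.1 − 3(84.03) = 259
  N₂: 1923 (inert)
  CO₂: 0 + 2(84.03) = 168.1
  H₂O: 0 + 2(84.03) = 168.1
Total out = 15.77 + 259 + 1923 + 168.1 + 168.1 = 2533 mol/s.

2530 mol/s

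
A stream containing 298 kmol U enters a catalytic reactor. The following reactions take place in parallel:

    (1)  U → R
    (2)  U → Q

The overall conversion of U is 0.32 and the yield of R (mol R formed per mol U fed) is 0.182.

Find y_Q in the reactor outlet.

Yield of R: 1ξ₁ / 298 = 0.182 → ξ₁ = 54.24 kmol.
Conversion of U: 1ξ₁ + 1ξ₂ = 0.32 × 298 = 95.36 → ξ₂ = 41.12 kmol.
Outlet amounts (n = n₀ + Σ ν·ξ):
  U: 298 − 1(54.24) − 1(41.12) = 202.6
  R: 0 + 1(54.24) = 54.24
  Q: 0 + 1(41.12) = 41.12
Total out = 298 kmol; y_Q = 41.12 / 298 = 0.138.

0.138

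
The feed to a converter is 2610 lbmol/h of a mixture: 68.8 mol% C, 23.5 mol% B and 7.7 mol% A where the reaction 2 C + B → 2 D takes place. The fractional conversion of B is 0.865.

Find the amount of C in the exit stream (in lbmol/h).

B reacted = 0.865 × 613.4 = 530.5 lbmol/h; ν_B = −1, so ξ = 530.5/1 = 530.5 lbmol/h.
Outlet amounts (n = n₀ + ν ξ):
  C: 1796 − 2(530.5) = 734.6
  B: 613.4 − 1(530.5) = 82.8
  D: 0 + 2(530.5) = 1061
  A: 201 (inert)

735 lbmol/h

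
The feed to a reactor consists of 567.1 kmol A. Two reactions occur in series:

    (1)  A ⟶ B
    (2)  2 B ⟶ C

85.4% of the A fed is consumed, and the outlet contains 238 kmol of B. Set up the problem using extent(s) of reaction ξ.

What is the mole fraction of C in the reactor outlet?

0.277

Conversion of A: A consumed = 1ξ₁ = 0.854 × 567.1 → ξ₁ = 484.3 kmol.
B balance: n_B = 0 + 1ξ₁ − 2ξ₂ = 238 → ξ₂ = (1·484.3 − 238)/2 = 123.2 kmol.
Outlet amounts (n = n₀ + Σ ν·ξ):
  A: 567.1 − 1(484.3) = 82.8
  B: 0 + 1(484.3) − 2(123.2) = 238
  C: 0 + 1(123.2) = 123.2
Total out = 443.9 kmol; y_C = 123.2 / 443.9 = 0.2774.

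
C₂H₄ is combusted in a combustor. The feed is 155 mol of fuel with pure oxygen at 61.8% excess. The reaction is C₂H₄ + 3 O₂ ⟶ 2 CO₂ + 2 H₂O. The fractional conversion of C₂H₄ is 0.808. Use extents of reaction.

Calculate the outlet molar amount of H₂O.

250 mol

Stoichiometric O₂ = 3 × 155 = 465 mol; O₂ fed = 465 × 1.618 = 752.4 mol.
Fuel reacted = 0.808 × 155 → ξ = 125.2 mol.
Outlet (n = n₀ + ν ξ):
  C₂H₄: 155 − 1(125.2) = 29.76
  O₂: 752.4 − 3(125.2) = 376.6
  CO₂: 0 + 2(125.2) = 250.5
  H₂O: 0 + 2(125.2) = 250.5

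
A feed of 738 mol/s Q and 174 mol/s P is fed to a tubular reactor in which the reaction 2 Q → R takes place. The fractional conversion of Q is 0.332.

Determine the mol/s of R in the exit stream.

123 mol/s

Q reacted = 0.332 × 738 = 245 mol/s; ν_Q = −2, so ξ = 245/2 = 122.5 mol/s.
Outlet amounts (n = n₀ + ν ξ):
  Q: 738 − 2(122.5) = 493
  R: 0 + 1(122.5) = 122.5
  P: 174 (inert)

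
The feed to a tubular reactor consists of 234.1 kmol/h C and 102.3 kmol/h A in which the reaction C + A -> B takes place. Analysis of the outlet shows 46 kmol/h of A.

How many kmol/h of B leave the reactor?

For A: n = n₀ − 1ξ → 46 = 102.3 − 1ξ, giving ξ = 56.3 kmol/h.
Outlet amounts (n = n₀ + ν ξ):
  C: 234.1 − 1(56.3) = 177.8
  A: 102.3 − 1(56.3) = 46
  B: 0 + 1(56.3) = 56.3

56.3 kmol/h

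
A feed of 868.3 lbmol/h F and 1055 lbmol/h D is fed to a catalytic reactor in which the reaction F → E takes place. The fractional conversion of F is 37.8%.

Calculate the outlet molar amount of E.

328 lbmol/h

F reacted = 0.378 × 868.3 = 328.2 lbmol/h; ν_F = −1, so ξ = 328.2/1 = 328.2 lbmol/h.
Outlet amounts (n = n₀ + ν ξ):
  F: 868.3 − 1(328.2) = 540.1
  E: 0 + 1(328.2) = 328.2
  D: 1055 (inert)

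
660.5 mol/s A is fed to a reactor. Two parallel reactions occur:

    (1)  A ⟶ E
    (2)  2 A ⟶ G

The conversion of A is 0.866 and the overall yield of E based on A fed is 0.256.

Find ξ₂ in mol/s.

ξ₂ = 201 mol/s

Yield of E: 1ξ₁ / 660.5 = 0.256 → ξ₁ = 169.1 mol/s.
Conversion of A: 1ξ₁ + 2ξ₂ = 0.866 × 660.5 = 572 → ξ₂ = 201.5 mol/s.
Outlet amounts (n = n₀ + Σ ν·ξ):
  A: 660.5 − 1(169.1) − 2(201.5) = 88.51
  E: 0 + 1(169.1) = 169.1
  G: 0 + 1(201.5) = 201.5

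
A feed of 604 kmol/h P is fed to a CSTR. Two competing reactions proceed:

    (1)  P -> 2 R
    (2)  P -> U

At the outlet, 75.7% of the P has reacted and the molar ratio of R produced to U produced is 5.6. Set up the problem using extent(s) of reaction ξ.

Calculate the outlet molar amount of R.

Conversion of P: P consumed = 0.757 × 604 = 457.2 kmol/h = 1ξ₁ + 1ξ₂.
Selectivity: 2ξ₁ / (1ξ₂) = 5.6 → ξ₁ = 2.8 ξ₂.
Substitute: (1·2.8 + 1) ξ₂ = 457.2 → ξ₂ = 120.3 kmol/h, ξ₁ = 336.9 kmol/h.
Outlet amounts (n = n₀ + Σ ν·ξ):
  P: 604 − 1(336.9) − 1(120.3) = 146.8
  R: 0 + 2(336.9) = 673.8
  U: 0 + 1(120.3) = 120.3

674 kmol/h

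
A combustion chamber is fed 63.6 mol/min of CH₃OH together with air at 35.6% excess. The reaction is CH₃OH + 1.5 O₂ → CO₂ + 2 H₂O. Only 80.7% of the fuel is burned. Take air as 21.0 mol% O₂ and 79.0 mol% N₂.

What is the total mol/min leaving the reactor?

Stoichiometric O₂ = 1.5 × 63.6 = 95.4 mol/min; O₂ fed = 95.4 × 1.356 = 129.4 mol/min.
N₂ fed = 129.4 × 79/21 = 486.6 mol/min.
Fuel reacted = 0.807 × 63.6 → ξ = 51.33 mol/min.
Outlet (n = n₀ + ν ξ):
  CH₃OH: 63.6 − 1(51.33) = 12.27
  O₂: 129.4 − 1.5(51.33) = 52.37
  N₂: 486.6 (inert)
  CO₂: 0 + 1(51.33) = 51.33
  H₂O: 0 + 2(51.33) = 102.7
Total out = 12.27 + 52.37 + 486.6 + 51.33 + 102.7 = 705.3 mol/min.

705 mol/min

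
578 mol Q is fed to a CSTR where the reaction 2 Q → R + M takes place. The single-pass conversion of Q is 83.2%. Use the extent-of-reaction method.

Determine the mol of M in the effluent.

Q reacted = 0.832 × 578 = 480.9 mol; ν_Q = −2, so ξ = 480.9/2 = 240.4 mol.
Outlet amounts (n = n₀ + ν ξ):
  Q: 578 − 2(240.4) = 97.1
  R: 0 + 1(240.4) = 240.4
  M: 0 + 1(240.4) = 240.4

240 mol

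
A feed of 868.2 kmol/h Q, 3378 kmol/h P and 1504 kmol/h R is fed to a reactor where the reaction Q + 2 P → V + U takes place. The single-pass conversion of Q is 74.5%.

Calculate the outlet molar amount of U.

647 kmol/h

Q reacted = 0.745 × 868.2 = 646.8 kmol/h; ν_Q = −1, so ξ = 646.8/1 = 646.8 kmol/h.
Outlet amounts (n = n₀ + ν ξ):
  Q: 868.2 − 1(646.8) = 221.4
  P: 3378 − 2(646.8) = 2084
  V: 0 + 1(646.8) = 646.8
  U: 0 + 1(646.8) = 646.8
  R: 1504 (inert)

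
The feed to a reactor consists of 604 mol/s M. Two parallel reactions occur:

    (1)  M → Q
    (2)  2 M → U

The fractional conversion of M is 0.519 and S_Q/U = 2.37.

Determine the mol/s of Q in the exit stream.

Conversion of M: M consumed = 0.519 × 604 = 313.5 mol/s = 1ξ₁ + 2ξ₂.
Selectivity: 1ξ₁ / (1ξ₂) = 2.37 → ξ₁ = 2.37 ξ₂.
Substitute: (1·2.37 + 2) ξ₂ = 313.5 → ξ₂ = 71.73 mol/s, ξ₁ = 170 mol/s.
Outlet amounts (n = n₀ + Σ ν·ξ):
  M: 604 − 1(170) − 2(71.73) = 290.5
  Q: 0 + 1(170) = 170
  U: 0 + 1(71.73) = 71.73

170 mol/s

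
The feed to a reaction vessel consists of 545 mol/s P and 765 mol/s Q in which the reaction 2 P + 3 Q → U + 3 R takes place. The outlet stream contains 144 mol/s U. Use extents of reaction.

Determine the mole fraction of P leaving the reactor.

For U: n = n₀ + 1ξ → 144 = 0 + 1ξ, giving ξ = 144 mol/s.
Outlet amounts (n = n₀ + ν ξ):
  P: 545 − 2(144) = 257
  Q: 765 − 3(144) = 333
  U: 0 + 1(144) = 144
  R: 0 + 3(144) = 432
Total out = 1166 mol/s; y_P = 257 / 1166 = 0.2204.

0.22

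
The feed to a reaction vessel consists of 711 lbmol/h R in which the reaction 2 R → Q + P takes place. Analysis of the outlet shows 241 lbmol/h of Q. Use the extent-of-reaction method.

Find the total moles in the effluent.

711 lbmol/h

For Q: n = n₀ + 1ξ → 241 = 0 + 1ξ, giving ξ = 241 lbmol/h.
Outlet amounts (n = n₀ + ν ξ):
  R: 711 − 2(241) = 229
  Q: 0 + 1(241) = 241
  P: 0 + 1(241) = 241
Total out = 229 + 241 + 241 = 711 lbmol/h.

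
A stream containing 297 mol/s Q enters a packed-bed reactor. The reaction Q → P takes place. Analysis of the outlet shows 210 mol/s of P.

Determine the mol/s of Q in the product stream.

87 mol/s

For P: n = n₀ + 1ξ → 210 = 0 + 1ξ, giving ξ = 210 mol/s.
Outlet amounts (n = n₀ + ν ξ):
  Q: 297 − 1(210) = 87
  P: 0 + 1(210) = 210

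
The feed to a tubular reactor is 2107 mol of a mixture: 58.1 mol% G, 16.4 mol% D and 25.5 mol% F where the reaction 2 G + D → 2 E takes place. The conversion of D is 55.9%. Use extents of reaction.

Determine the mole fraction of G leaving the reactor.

0.438

D reacted = 0.559 × 345.5 = 193.2 mol; ν_D = −1, so ξ = 193.2/1 = 193.2 mol.
Outlet amounts (n = n₀ + ν ξ):
  G: 1224 − 2(193.2) = 837.8
  D: 345.5 − 1(193.2) = 152.4
  E: 0 + 2(193.2) = 386.3
  F: 537.3 (inert)
Total out = 1914 mol; y_G = 837.8 / 1914 = 0.4378.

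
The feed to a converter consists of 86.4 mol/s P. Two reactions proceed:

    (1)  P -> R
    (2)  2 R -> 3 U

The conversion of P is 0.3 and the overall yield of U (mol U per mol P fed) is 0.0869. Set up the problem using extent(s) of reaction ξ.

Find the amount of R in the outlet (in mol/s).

Conversion of P: P consumed = 1ξ₁ = 0.3 × 86.4 → ξ₁ = 25.92 mol/s.
Yield of U: 3ξ₂ / 86.4 = 0.0869 → ξ₂ = 2.503 mol/s.
Outlet amounts (n = n₀ + Σ ν·ξ):
  P: 86.4 − 1(25.92) = 60.48
  R: 0 + 1(25.92) − 2(2.503) = 20.91
  U: 0 + 3(2.503) = 7.508

20.9 mol/s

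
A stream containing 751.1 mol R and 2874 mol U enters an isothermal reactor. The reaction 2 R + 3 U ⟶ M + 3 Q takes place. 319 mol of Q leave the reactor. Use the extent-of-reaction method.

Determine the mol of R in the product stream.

For Q: n = n₀ + 3ξ → 319 = 0 + 3ξ, giving ξ = 106.3 mol.
Outlet amounts (n = n₀ + ν ξ):
  R: 751.1 − 2(106.3) = 538.4
  U: 2874 − 3(106.3) = 2555
  M: 0 + 1(106.3) = 106.3
  Q: 0 + 3(106.3) = 319

538 mol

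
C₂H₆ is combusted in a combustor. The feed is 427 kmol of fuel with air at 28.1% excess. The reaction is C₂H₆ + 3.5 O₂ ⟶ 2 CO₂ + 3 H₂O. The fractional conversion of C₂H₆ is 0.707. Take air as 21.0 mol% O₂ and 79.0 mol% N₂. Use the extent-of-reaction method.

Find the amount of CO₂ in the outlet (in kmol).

604 kmol

Stoichiometric O₂ = 3.5 × 427 = 1494 kmol; O₂ fed = 1494 × 1.281 = 1914 kmol.
N₂ fed = 1914 × 79/21 = 7202 kmol.
Fuel reacted = 0.707 × 427 → ξ = 301.9 kmol.
Outlet (n = n₀ + ν ξ):
  C₂H₆: 427 − 1(301.9) = 125.1
  O₂: 1914 − 3.5(301.9) = 857.8
  N₂: 7202 (inert)
  CO₂: 0 + 2(301.9) = 603.8
  H₂O: 0 + 3(301.9) = 905.7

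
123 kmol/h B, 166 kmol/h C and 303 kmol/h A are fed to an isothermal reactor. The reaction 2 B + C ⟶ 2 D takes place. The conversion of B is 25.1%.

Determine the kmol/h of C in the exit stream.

B reacted = 0.251 × 123 = 30.87 kmol/h; ν_B = −2, so ξ = 30.87/2 = 15.44 kmol/h.
Outlet amounts (n = n₀ + ν ξ):
  B: 123 − 2(15.44) = 92.13
  C: 166 − 1(15.44) = 150.6
  D: 0 + 2(15.44) = 30.87
  A: 303 (inert)

151 kmol/h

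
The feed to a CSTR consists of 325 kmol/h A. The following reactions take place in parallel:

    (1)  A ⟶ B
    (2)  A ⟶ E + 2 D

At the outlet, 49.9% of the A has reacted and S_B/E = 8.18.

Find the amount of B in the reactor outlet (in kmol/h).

Conversion of A: A consumed = 0.499 × 325 = 162.2 kmol/h = 1ξ₁ + 1ξ₂.
Selectivity: 1ξ₁ / (1ξ₂) = 8.18 → ξ₁ = 8.18 ξ₂.
Substitute: (1·8.18 + 1) ξ₂ = 162.2 → ξ₂ = 17.67 kmol/h, ξ₁ = 144.5 kmol/h.
Outlet amounts (n = n₀ + Σ ν·ξ):
  A: 325 − 1(144.5) − 1(17.67) = 162.8
  B: 0 + 1(144.5) = 144.5
  E: 0 + 1(17.67) = 17.67
  D: 0 + 2(17.67) = 35.33

145 kmol/h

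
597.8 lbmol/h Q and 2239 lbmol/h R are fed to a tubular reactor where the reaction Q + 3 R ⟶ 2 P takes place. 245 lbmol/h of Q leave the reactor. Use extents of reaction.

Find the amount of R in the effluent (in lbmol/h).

1180 lbmol/h

For Q: n = n₀ − 1ξ → 245 = 597.8 − 1ξ, giving ξ = 352.8 lbmol/h.
Outlet amounts (n = n₀ + ν ξ):
  Q: 597.8 − 1(352.8) = 245
  R: 2239 − 3(352.8) = 1181
  P: 0 + 2(352.8) = 705.6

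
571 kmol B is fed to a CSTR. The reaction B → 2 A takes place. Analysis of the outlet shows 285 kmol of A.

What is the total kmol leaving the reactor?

714 kmol

For A: n = n₀ + 2ξ → 285 = 0 + 2ξ, giving ξ = 142.5 kmol.
Outlet amounts (n = n₀ + ν ξ):
  B: 571 − 1(142.5) = 428.5
  A: 0 + 2(142.5) = 285
Total out = 428.5 + 285 = 713.5 kmol.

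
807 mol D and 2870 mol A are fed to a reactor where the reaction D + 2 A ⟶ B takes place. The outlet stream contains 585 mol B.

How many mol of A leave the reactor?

For B: n = n₀ + 1ξ → 585 = 0 + 1ξ, giving ξ = 585 mol.
Outlet amounts (n = n₀ + ν ξ):
  D: 807 − 1(585) = 222
  A: 2870 − 2(585) = 1700
  B: 0 + 1(585) = 585

1700 mol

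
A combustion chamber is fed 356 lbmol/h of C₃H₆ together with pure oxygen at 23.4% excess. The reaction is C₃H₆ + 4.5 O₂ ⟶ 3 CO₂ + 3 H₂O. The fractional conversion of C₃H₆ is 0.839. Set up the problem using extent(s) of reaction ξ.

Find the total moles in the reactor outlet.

Stoichiometric O₂ = 4.5 × 356 = 1602 lbmol/h; O₂ fed = 1602 × 1.234 = 1977 lbmol/h.
Fuel reacted = 0.839 × 356 → ξ = 298.7 lbmol/h.
Outlet (n = n₀ + ν ξ):
  C₃H₆: 356 − 1(298.7) = 57.32
  O₂: 1977 − 4.5(298.7) = 632.8
  CO₂: 0 + 3(298.7) = 896.1
  H₂O: 0 + 3(298.7) = 896.1
Total out = 57.32 + 632.8 + 896.1 + 896.1 = 2482 lbmol/h.

2480 lbmol/h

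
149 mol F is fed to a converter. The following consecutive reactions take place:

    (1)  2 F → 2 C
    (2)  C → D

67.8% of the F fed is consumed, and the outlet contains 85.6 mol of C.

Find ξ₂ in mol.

Conversion of F: F consumed = 2ξ₁ = 0.678 × 149 → ξ₁ = 50.51 mol.
C balance: n_C = 0 + 2ξ₁ − 1ξ₂ = 85.6 → ξ₂ = (2·50.51 − 85.6)/1 = 15.42 mol.
Outlet amounts (n = n₀ + Σ ν·ξ):
  F: 149 − 2(50.51) = 47.98
  C: 0 + 2(50.51) − 1(15.42) = 85.6
  D: 0 + 1(15.42) = 15.42

ξ₂ = 15.4 mol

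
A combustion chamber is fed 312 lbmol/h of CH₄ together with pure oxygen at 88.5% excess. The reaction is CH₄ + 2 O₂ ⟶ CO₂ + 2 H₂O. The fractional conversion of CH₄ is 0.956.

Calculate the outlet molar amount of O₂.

Stoichiometric O₂ = 2 × 312 = 624 lbmol/h; O₂ fed = 624 × 1.885 = 1176 lbmol/h.
Fuel reacted = 0.956 × 312 → ξ = 298.3 lbmol/h.
Outlet (n = n₀ + ν ξ):
  CH₄: 312 − 1(298.3) = 13.73
  O₂: 1176 − 2(298.3) = 579.7
  CO₂: 0 + 1(298.3) = 298.3
  H₂O: 0 + 2(298.3) = 596.5

580 lbmol/h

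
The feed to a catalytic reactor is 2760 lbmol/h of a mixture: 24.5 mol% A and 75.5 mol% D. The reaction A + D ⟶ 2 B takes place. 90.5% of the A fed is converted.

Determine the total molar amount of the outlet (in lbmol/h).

A reacted = 0.905 × 676.2 = 612 lbmol/h; ν_A = −1, so ξ = 612/1 = 612 lbmol/h.
Outlet amounts (n = n₀ + ν ξ):
  A: 676.2 − 1(612) = 64.24
  D: 2084 − 1(612) = 1472
  B: 0 + 2(612) = 1224
Total out = 64.24 + 1472 + 1224 = 2760 lbmol/h.

2760 lbmol/h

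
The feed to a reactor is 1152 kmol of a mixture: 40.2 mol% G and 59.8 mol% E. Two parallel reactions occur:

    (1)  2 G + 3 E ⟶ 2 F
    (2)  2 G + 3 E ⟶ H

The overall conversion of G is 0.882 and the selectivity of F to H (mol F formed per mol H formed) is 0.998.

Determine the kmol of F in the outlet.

136 kmol

Conversion of G: G consumed = 0.882 × 463.1 = 408.5 kmol = 2ξ₁ + 2ξ₂.
Selectivity: 2ξ₁ / (1ξ₂) = 0.998 → ξ₁ = 0.499 ξ₂.
Substitute: (2·0.499 + 2) ξ₂ = 408.5 → ξ₂ = 136.2 kmol, ξ₁ = 67.99 kmol.
Outlet amounts (n = n₀ + Σ ν·ξ):
  G: 463.1 − 2(67.99) − 2(136.2) = 54.65
  E: 688.9 − 3(67.99) − 3(136.2) = 76.21
  F: 0 + 2(67.99) = 136
  H: 0 + 1(136.2) = 136.2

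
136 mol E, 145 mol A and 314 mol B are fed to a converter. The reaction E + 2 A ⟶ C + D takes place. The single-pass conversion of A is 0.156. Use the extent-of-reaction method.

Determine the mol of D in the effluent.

11.3 mol

A reacted = 0.156 × 145 = 22.62 mol; ν_A = −2, so ξ = 22.62/2 = 11.31 mol.
Outlet amounts (n = n₀ + ν ξ):
  E: 136 − 1(11.31) = 124.7
  A: 145 − 2(11.31) = 122.4
  C: 0 + 1(11.31) = 11.31
  D: 0 + 1(11.31) = 11.31
  B: 314 (inert)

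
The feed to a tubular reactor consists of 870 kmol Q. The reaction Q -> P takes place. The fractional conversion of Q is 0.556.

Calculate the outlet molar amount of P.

484 kmol

Q reacted = 0.556 × 870 = 483.7 kmol; ν_Q = −1, so ξ = 483.7/1 = 483.7 kmol.
Outlet amounts (n = n₀ + ν ξ):
  Q: 870 − 1(483.7) = 386.3
  P: 0 + 1(483.7) = 483.7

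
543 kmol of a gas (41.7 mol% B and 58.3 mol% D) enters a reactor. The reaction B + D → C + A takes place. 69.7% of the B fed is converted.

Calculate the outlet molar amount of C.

158 kmol

B reacted = 0.697 × 226.4 = 157.8 kmol; ν_B = −1, so ξ = 157.8/1 = 157.8 kmol.
Outlet amounts (n = n₀ + ν ξ):
  B: 226.4 − 1(157.8) = 68.61
  D: 316.6 − 1(157.8) = 158.7
  C: 0 + 1(157.8) = 157.8
  A: 0 + 1(157.8) = 157.8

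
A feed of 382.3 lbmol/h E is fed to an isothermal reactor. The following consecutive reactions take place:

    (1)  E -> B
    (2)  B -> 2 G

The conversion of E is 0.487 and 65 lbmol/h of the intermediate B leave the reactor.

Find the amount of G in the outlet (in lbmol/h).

Conversion of E: E consumed = 1ξ₁ = 0.487 × 382.3 → ξ₁ = 186.2 lbmol/h.
B balance: n_B = 0 + 1ξ₁ − 1ξ₂ = 65 → ξ₂ = (1·186.2 − 65)/1 = 121.2 lbmol/h.
Outlet amounts (n = n₀ + Σ ν·ξ):
  E: 382.3 − 1(186.2) = 196.1
  B: 0 + 1(186.2) − 1(121.2) = 65
  G: 0 + 2(121.2) = 242.4

242 lbmol/h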